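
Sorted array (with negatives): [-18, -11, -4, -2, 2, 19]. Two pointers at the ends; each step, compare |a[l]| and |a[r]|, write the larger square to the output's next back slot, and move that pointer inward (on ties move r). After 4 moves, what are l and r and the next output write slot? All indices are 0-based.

l=3, r=4, next write slot=1

l=0 r=5: |-18|<=|19| out[5]=361, r--
l=0 r=4: |-18|>|2| out[4]=324, l++
l=1 r=4: |-11|>|2| out[3]=121, l++
l=2 r=4: |-4|>|2| out[2]=16, l++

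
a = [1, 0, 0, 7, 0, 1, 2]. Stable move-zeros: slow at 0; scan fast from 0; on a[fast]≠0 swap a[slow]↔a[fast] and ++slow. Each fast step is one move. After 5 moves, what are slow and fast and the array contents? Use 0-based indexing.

slow=2, fast=5, a=[1, 7, 0, 0, 0, 1, 2]

slow=0 fast=0: a[fast]=1≠0 swap→a[0]=1, slow++,fast++
slow=1 fast=1: a[fast]=0, fast++
slow=1 fast=2: a[fast]=0, fast++
slow=1 fast=3: a[fast]=7≠0 swap→a[1]=7, slow++,fast++
slow=2 fast=4: a[fast]=0, fast++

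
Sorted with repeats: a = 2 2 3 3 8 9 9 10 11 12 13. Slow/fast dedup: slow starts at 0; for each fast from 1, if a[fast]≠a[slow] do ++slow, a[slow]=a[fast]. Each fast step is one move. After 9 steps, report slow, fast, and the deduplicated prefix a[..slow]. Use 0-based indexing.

slow=6, fast=10, prefix=[2, 3, 8, 9, 10, 11, 12]

(s=0,f=1) a[fast]=2=a[slow] dup → fast++
(s=0,f=2) a[fast]=3≠a[slow]=2 write a[1]=3 → slow++,fast++
(s=1,f=3) a[fast]=3=a[slow] dup → fast++
(s=1,f=4) a[fast]=8≠a[slow]=3 write a[2]=8 → slow++,fast++
(s=2,f=5) a[fast]=9≠a[slow]=8 write a[3]=9 → slow++,fast++
(s=3,f=6) a[fast]=9=a[slow] dup → fast++
(s=3,f=7) a[fast]=10≠a[slow]=9 write a[4]=10 → slow++,fast++
(s=4,f=8) a[fast]=11≠a[slow]=10 write a[5]=11 → slow++,fast++
(s=5,f=9) a[fast]=12≠a[slow]=11 write a[6]=12 → slow++,fast++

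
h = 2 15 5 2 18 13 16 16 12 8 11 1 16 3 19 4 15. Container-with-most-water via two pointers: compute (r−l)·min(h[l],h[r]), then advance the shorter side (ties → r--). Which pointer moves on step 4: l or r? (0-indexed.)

l

[0,16] min(2,15)*16=32 best=32 * → l++
[1,16] min(15,15)*15=225 best=225 * → r--
[1,15] min(15,4)*14=56 best=225 → r--
[1,14] min(15,19)*13=195 best=225 → l++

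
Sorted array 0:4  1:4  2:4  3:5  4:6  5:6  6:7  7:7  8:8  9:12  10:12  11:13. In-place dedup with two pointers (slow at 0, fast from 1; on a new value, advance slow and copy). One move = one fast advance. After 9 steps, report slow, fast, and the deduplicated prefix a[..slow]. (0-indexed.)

(s=0,f=1) a[fast]=4=a[slow] dup → fast++
(s=0,f=2) a[fast]=4=a[slow] dup → fast++
(s=0,f=3) a[fast]=5≠a[slow]=4 write a[1]=5 → slow++,fast++
(s=1,f=4) a[fast]=6≠a[slow]=5 write a[2]=6 → slow++,fast++
(s=2,f=5) a[fast]=6=a[slow] dup → fast++
(s=2,f=6) a[fast]=7≠a[slow]=6 write a[3]=7 → slow++,fast++
(s=3,f=7) a[fast]=7=a[slow] dup → fast++
(s=3,f=8) a[fast]=8≠a[slow]=7 write a[4]=8 → slow++,fast++
(s=4,f=9) a[fast]=12≠a[slow]=8 write a[5]=12 → slow++,fast++

slow=5, fast=10, prefix=[4, 5, 6, 7, 8, 12]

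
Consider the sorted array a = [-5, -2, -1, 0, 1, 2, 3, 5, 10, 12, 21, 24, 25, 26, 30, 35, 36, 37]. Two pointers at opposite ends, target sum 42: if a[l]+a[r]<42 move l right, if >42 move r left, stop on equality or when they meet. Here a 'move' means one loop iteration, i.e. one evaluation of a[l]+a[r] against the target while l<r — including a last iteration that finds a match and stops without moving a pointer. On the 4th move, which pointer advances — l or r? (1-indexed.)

l

[1,18] -5+37=32 <42 → l++
[2,18] -2+37=35 <42 → l++
[3,18] -1+37=36 <42 → l++
[4,18] 0+37=37 <42 → l++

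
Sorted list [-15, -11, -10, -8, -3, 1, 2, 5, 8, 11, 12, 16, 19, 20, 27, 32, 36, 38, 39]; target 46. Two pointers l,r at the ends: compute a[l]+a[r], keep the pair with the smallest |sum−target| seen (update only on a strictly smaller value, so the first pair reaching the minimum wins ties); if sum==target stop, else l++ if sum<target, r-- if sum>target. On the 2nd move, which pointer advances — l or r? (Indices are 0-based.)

l=0 r=18: -15+39=24 d=22 *, l++
l=1 r=18: -11+39=28 d=18 *, l++

l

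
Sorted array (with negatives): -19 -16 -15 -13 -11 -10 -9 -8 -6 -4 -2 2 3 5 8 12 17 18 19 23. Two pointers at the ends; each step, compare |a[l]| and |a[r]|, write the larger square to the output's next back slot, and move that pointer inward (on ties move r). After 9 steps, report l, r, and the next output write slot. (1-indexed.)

l=5, r=15, next write slot=11

l=1 r=20: |-19|<=|23| out[20]=529, r--
l=1 r=19: |-19|<=|19| out[19]=361, r--
l=1 r=18: |-19|>|18| out[18]=361, l++
l=2 r=18: |-16|<=|18| out[17]=324, r--
l=2 r=17: |-16|<=|17| out[16]=289, r--
l=2 r=16: |-16|>|12| out[15]=256, l++
l=3 r=16: |-15|>|12| out[14]=225, l++
l=4 r=16: |-13|>|12| out[13]=169, l++
l=5 r=16: |-11|<=|12| out[12]=144, r--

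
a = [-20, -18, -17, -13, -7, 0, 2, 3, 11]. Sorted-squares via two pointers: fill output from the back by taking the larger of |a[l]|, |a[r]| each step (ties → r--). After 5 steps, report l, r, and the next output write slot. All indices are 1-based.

[1,9] |-20|>|11| out[9]=400 → l++
[2,9] |-18|>|11| out[8]=324 → l++
[3,9] |-17|>|11| out[7]=289 → l++
[4,9] |-13|>|11| out[6]=169 → l++
[5,9] |-7|<=|11| out[5]=121 → r--

l=5, r=8, next write slot=4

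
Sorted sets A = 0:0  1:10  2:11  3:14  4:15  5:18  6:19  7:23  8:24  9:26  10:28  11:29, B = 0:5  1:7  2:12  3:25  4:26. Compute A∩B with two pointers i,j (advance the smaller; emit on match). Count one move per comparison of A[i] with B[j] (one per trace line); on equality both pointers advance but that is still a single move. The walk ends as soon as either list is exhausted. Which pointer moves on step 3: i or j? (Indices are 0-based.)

[i=0,j=0] 0<5 → i++
[i=1,j=0] 10>5 → j++
[i=1,j=1] 10>7 → j++

j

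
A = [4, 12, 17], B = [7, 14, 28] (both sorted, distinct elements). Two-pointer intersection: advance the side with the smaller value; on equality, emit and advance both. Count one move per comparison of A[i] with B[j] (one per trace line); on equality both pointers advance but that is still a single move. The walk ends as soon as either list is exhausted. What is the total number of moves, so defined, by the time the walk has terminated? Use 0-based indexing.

i=0 j=0: 4<7, i++
i=1 j=0: 12>7, j++
i=1 j=1: 12<14, i++
i=2 j=1: 17>14, j++
i=2 j=2: 17<28, i++

5 moves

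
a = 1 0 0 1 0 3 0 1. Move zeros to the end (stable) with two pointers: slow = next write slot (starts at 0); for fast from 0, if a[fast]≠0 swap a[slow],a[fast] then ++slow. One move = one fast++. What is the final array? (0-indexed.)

(s=0,f=0) a[fast]=1≠0 swap→a[0]=1 → slow++,fast++
(s=1,f=1) a[fast]=0 → fast++
(s=1,f=2) a[fast]=0 → fast++
(s=1,f=3) a[fast]=1≠0 swap→a[1]=1 → slow++,fast++
(s=2,f=4) a[fast]=0 → fast++
(s=2,f=5) a[fast]=3≠0 swap→a[2]=3 → slow++,fast++
(s=3,f=6) a[fast]=0 → fast++
(s=3,f=7) a[fast]=1≠0 swap→a[3]=1 → slow++,fast++

[1, 1, 3, 1, 0, 0, 0, 0]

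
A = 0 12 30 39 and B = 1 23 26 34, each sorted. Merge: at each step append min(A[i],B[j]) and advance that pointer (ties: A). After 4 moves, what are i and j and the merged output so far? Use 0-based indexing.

i=2, j=2, merged so far=[0, 1, 12, 23]

i=0 j=0: A[i]=0<=B[j]=1 take 0, i++
i=1 j=0: A[i]=12>B[j]=1 take 1, j++
i=1 j=1: A[i]=12<=B[j]=23 take 12, i++
i=2 j=1: A[i]=30>B[j]=23 take 23, j++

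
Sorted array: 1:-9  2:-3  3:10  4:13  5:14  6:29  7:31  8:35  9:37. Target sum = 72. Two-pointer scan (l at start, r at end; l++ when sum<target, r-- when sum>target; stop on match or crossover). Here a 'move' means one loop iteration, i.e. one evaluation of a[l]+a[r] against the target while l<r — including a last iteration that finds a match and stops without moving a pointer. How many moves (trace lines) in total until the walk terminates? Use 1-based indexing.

8 moves

l=1 r=9: -9+37=28 <72, l++
l=2 r=9: -3+37=34 <72, l++
l=3 r=9: 10+37=47 <72, l++
l=4 r=9: 13+37=50 <72, l++
l=5 r=9: 14+37=51 <72, l++
l=6 r=9: 29+37=66 <72, l++
l=7 r=9: 31+37=68 <72, l++
l=8 r=9: 35+37=72, found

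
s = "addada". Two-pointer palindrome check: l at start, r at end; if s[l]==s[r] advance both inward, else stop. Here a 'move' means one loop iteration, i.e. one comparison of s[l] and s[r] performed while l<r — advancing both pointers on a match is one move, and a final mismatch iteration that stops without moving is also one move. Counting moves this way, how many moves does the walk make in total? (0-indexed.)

3 moves

l=0 r=5: 'a'=='a', l++,r--
l=1 r=4: 'd'=='d', l++,r--
l=2 r=3: 'd'!='a', stop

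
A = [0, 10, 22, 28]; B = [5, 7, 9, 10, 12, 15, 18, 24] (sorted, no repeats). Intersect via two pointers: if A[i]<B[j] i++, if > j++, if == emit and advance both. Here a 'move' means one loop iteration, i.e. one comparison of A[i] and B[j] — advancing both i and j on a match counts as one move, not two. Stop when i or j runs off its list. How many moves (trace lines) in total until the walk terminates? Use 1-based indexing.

i=1 j=1: 0<5, i++
i=2 j=1: 10>5, j++
i=2 j=2: 10>7, j++
i=2 j=3: 10>9, j++
i=2 j=4: 10==10 emit, i++,j++
i=3 j=5: 22>12, j++
i=3 j=6: 22>15, j++
i=3 j=7: 22>18, j++
i=3 j=8: 22<24, i++
i=4 j=8: 28>24, j++

10 moves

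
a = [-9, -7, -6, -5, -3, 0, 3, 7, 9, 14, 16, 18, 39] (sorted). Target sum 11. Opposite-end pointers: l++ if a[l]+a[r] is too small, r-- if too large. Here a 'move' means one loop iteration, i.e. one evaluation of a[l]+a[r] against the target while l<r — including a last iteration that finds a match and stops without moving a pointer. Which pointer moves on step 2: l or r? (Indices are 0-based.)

[0,12] -9+39=30 >11 → r--
[0,11] -9+18=9 <11 → l++

l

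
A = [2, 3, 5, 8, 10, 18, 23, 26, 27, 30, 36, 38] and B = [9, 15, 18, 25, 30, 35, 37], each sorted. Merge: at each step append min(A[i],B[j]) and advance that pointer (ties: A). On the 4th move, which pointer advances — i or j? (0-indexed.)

i

i=0 j=0: A[i]=2<=B[j]=9 take 2, i++
i=1 j=0: A[i]=3<=B[j]=9 take 3, i++
i=2 j=0: A[i]=5<=B[j]=9 take 5, i++
i=3 j=0: A[i]=8<=B[j]=9 take 8, i++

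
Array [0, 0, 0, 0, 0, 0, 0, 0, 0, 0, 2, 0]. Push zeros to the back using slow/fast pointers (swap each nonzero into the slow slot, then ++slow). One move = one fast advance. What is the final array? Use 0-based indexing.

[2, 0, 0, 0, 0, 0, 0, 0, 0, 0, 0, 0]

(s=0,f=0) a[fast]=0 → fast++
(s=0,f=1) a[fast]=0 → fast++
(s=0,f=2) a[fast]=0 → fast++
(s=0,f=3) a[fast]=0 → fast++
(s=0,f=4) a[fast]=0 → fast++
(s=0,f=5) a[fast]=0 → fast++
(s=0,f=6) a[fast]=0 → fast++
(s=0,f=7) a[fast]=0 → fast++
(s=0,f=8) a[fast]=0 → fast++
(s=0,f=9) a[fast]=0 → fast++
(s=0,f=10) a[fast]=2≠0 swap→a[0]=2 → slow++,fast++
(s=1,f=11) a[fast]=0 → fast++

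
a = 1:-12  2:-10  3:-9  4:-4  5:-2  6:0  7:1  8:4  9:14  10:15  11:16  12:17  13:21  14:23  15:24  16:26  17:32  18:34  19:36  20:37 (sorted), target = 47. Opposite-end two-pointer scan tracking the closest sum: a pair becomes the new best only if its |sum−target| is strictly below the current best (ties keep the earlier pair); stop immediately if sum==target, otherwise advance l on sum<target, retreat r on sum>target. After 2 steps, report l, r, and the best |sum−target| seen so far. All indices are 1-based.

[1,20] -12+37=25 d=22 * → l++
[2,20] -10+37=27 d=20 * → l++

l=3, r=20, best |Δ|=20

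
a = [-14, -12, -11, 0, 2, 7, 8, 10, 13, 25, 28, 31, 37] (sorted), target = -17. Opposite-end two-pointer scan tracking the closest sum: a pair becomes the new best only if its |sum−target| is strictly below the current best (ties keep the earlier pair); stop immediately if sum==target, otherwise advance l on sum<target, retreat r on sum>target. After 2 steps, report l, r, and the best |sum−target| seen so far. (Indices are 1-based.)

l=1 r=13: -14+37=23 d=40 *, r--
l=1 r=12: -14+31=17 d=34 *, r--

l=1, r=11, best |Δ|=34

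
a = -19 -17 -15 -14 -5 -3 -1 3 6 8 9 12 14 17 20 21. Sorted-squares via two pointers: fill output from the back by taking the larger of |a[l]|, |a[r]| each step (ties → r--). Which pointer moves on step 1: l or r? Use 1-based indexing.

r

l=1 r=16: |-19|<=|21| out[16]=441, r--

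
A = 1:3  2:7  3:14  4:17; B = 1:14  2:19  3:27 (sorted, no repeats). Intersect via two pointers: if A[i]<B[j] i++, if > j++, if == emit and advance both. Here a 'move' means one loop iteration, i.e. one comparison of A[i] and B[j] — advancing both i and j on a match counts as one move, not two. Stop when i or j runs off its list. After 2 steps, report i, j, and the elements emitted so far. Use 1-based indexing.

i=3, j=1, emitted=[]

i=1 j=1: 3<14, i++
i=2 j=1: 7<14, i++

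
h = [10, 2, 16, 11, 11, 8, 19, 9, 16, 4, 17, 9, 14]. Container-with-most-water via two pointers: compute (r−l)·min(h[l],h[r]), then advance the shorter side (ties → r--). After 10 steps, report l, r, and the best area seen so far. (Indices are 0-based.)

[0,12] min(10,14)*12=120 best=120 * → l++
[1,12] min(2,14)*11=22 best=120 → l++
[2,12] min(16,14)*10=140 best=140 * → r--
[2,11] min(16,9)*9=81 best=140 → r--
[2,10] min(16,17)*8=128 best=140 → l++
[3,10] min(11,17)*7=77 best=140 → l++
[4,10] min(11,17)*6=66 best=140 → l++
[5,10] min(8,17)*5=40 best=140 → l++
[6,10] min(19,17)*4=68 best=140 → r--
[6,9] min(19,4)*3=12 best=140 → r--

l=6, r=8, best area=140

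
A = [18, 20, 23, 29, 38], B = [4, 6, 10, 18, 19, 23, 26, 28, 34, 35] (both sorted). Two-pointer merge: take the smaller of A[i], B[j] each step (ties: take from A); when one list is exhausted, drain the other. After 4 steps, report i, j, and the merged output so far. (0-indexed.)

[i=0,j=0] A[i]=18>B[j]=4 take 4 → j++
[i=0,j=1] A[i]=18>B[j]=6 take 6 → j++
[i=0,j=2] A[i]=18>B[j]=10 take 10 → j++
[i=0,j=3] A[i]=18<=B[j]=18 take 18 → i++

i=1, j=3, merged so far=[4, 6, 10, 18]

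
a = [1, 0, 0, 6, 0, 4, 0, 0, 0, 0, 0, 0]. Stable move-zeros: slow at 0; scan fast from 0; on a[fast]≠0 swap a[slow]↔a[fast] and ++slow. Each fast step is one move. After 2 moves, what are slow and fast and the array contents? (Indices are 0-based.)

slow=1, fast=2, a=[1, 0, 0, 6, 0, 4, 0, 0, 0, 0, 0, 0]

slow=0 fast=0: a[fast]=1≠0 swap→a[0]=1, slow++,fast++
slow=1 fast=1: a[fast]=0, fast++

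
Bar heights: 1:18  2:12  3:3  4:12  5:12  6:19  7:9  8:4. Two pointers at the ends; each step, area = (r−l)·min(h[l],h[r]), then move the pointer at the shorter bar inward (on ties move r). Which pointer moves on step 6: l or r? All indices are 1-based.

[1,8] min(18,4)*7=28 best=28 * → r--
[1,7] min(18,9)*6=54 best=54 * → r--
[1,6] min(18,19)*5=90 best=90 * → l++
[2,6] min(12,19)*4=48 best=90 → l++
[3,6] min(3,19)*3=9 best=90 → l++
[4,6] min(12,19)*2=24 best=90 → l++

l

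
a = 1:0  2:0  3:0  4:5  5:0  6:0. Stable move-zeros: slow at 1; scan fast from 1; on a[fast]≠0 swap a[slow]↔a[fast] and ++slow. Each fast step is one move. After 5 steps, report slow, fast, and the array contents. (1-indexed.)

slow=2, fast=6, a=[5, 0, 0, 0, 0, 0]

slow=1 fast=1: a[fast]=0, fast++
slow=1 fast=2: a[fast]=0, fast++
slow=1 fast=3: a[fast]=0, fast++
slow=1 fast=4: a[fast]=5≠0 swap→a[1]=5, slow++,fast++
slow=2 fast=5: a[fast]=0, fast++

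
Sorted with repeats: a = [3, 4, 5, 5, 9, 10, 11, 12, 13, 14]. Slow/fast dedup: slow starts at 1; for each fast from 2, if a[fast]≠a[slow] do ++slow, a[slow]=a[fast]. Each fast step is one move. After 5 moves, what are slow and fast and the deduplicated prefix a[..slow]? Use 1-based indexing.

slow=5, fast=7, prefix=[3, 4, 5, 9, 10]

(s=1,f=2) a[fast]=4≠a[slow]=3 write a[2]=4 → slow++,fast++
(s=2,f=3) a[fast]=5≠a[slow]=4 write a[3]=5 → slow++,fast++
(s=3,f=4) a[fast]=5=a[slow] dup → fast++
(s=3,f=5) a[fast]=9≠a[slow]=5 write a[4]=9 → slow++,fast++
(s=4,f=6) a[fast]=10≠a[slow]=9 write a[5]=10 → slow++,fast++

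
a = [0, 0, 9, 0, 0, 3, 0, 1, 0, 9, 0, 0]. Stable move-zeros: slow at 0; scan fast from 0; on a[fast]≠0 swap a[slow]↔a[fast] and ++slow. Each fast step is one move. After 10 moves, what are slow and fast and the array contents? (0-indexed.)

(s=0,f=0) a[fast]=0 → fast++
(s=0,f=1) a[fast]=0 → fast++
(s=0,f=2) a[fast]=9≠0 swap→a[0]=9 → slow++,fast++
(s=1,f=3) a[fast]=0 → fast++
(s=1,f=4) a[fast]=0 → fast++
(s=1,f=5) a[fast]=3≠0 swap→a[1]=3 → slow++,fast++
(s=2,f=6) a[fast]=0 → fast++
(s=2,f=7) a[fast]=1≠0 swap→a[2]=1 → slow++,fast++
(s=3,f=8) a[fast]=0 → fast++
(s=3,f=9) a[fast]=9≠0 swap→a[3]=9 → slow++,fast++

slow=4, fast=10, a=[9, 3, 1, 9, 0, 0, 0, 0, 0, 0, 0, 0]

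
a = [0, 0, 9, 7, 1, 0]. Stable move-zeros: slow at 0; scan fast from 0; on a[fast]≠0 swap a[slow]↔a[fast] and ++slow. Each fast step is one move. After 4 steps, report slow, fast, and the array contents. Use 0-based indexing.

(s=0,f=0) a[fast]=0 → fast++
(s=0,f=1) a[fast]=0 → fast++
(s=0,f=2) a[fast]=9≠0 swap→a[0]=9 → slow++,fast++
(s=1,f=3) a[fast]=7≠0 swap→a[1]=7 → slow++,fast++

slow=2, fast=4, a=[9, 7, 0, 0, 1, 0]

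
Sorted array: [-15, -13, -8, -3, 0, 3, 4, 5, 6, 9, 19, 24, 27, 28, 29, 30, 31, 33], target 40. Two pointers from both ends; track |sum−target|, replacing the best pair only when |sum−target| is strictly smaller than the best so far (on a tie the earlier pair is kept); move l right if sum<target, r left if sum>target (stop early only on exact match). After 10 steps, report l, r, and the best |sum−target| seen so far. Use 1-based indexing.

l=10, r=17, best |Δ|=1

[1,18] -15+33=18 d=22 * → l++
[2,18] -13+33=20 d=20 * → l++
[3,18] -8+33=25 d=15 * → l++
[4,18] -3+33=30 d=10 * → l++
[5,18] 0+33=33 d=7 * → l++
[6,18] 3+33=36 d=4 * → l++
[7,18] 4+33=37 d=3 * → l++
[8,18] 5+33=38 d=2 * → l++
[9,18] 6+33=39 d=1 * → l++
[10,18] 9+33=42 d=2 → r--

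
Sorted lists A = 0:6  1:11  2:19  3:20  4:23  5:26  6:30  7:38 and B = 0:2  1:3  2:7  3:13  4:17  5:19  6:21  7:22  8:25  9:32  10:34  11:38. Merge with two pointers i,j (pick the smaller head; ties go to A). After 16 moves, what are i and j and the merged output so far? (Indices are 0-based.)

i=7, j=9, merged so far=[2, 3, 6, 7, 11, 13, 17, 19, 19, 20, 21, 22, 23, 25, 26, 30]

i=0 j=0: A[i]=6>B[j]=2 take 2, j++
i=0 j=1: A[i]=6>B[j]=3 take 3, j++
i=0 j=2: A[i]=6<=B[j]=7 take 6, i++
i=1 j=2: A[i]=11>B[j]=7 take 7, j++
i=1 j=3: A[i]=11<=B[j]=13 take 11, i++
i=2 j=3: A[i]=19>B[j]=13 take 13, j++
i=2 j=4: A[i]=19>B[j]=17 take 17, j++
i=2 j=5: A[i]=19<=B[j]=19 take 19, i++
i=3 j=5: A[i]=20>B[j]=19 take 19, j++
i=3 j=6: A[i]=20<=B[j]=21 take 20, i++
i=4 j=6: A[i]=23>B[j]=21 take 21, j++
i=4 j=7: A[i]=23>B[j]=22 take 22, j++
i=4 j=8: A[i]=23<=B[j]=25 take 23, i++
i=5 j=8: A[i]=26>B[j]=25 take 25, j++
i=5 j=9: A[i]=26<=B[j]=32 take 26, i++
i=6 j=9: A[i]=30<=B[j]=32 take 30, i++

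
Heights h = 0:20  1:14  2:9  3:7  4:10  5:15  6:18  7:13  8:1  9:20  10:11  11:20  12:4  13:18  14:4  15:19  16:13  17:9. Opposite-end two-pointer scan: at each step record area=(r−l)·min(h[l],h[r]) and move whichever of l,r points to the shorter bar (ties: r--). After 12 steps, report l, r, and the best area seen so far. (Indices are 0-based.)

[0,17] min(20,9)*17=153 best=153 * → r--
[0,16] min(20,13)*16=208 best=208 * → r--
[0,15] min(20,19)*15=285 best=285 * → r--
[0,14] min(20,4)*14=56 best=285 → r--
[0,13] min(20,18)*13=234 best=285 → r--
[0,12] min(20,4)*12=48 best=285 → r--
[0,11] min(20,20)*11=220 best=285 → r--
[0,10] min(20,11)*10=110 best=285 → r--
[0,9] min(20,20)*9=180 best=285 → r--
[0,8] min(20,1)*8=8 best=285 → r--
[0,7] min(20,13)*7=91 best=285 → r--
[0,6] min(20,18)*6=108 best=285 → r--

l=0, r=5, best area=285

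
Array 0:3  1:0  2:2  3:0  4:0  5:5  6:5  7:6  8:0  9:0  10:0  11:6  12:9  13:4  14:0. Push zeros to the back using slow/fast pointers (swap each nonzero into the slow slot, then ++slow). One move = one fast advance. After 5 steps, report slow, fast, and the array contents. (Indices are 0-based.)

(s=0,f=0) a[fast]=3≠0 swap→a[0]=3 → slow++,fast++
(s=1,f=1) a[fast]=0 → fast++
(s=1,f=2) a[fast]=2≠0 swap→a[1]=2 → slow++,fast++
(s=2,f=3) a[fast]=0 → fast++
(s=2,f=4) a[fast]=0 → fast++

slow=2, fast=5, a=[3, 2, 0, 0, 0, 5, 5, 6, 0, 0, 0, 6, 9, 4, 0]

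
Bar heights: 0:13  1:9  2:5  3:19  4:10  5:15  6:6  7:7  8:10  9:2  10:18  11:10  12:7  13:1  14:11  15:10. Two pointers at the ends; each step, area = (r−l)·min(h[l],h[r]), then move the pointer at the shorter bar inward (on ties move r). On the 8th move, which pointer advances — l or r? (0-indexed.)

l

[0,15] min(13,10)*15=150 best=150 * → r--
[0,14] min(13,11)*14=154 best=154 * → r--
[0,13] min(13,1)*13=13 best=154 → r--
[0,12] min(13,7)*12=84 best=154 → r--
[0,11] min(13,10)*11=110 best=154 → r--
[0,10] min(13,18)*10=130 best=154 → l++
[1,10] min(9,18)*9=81 best=154 → l++
[2,10] min(5,18)*8=40 best=154 → l++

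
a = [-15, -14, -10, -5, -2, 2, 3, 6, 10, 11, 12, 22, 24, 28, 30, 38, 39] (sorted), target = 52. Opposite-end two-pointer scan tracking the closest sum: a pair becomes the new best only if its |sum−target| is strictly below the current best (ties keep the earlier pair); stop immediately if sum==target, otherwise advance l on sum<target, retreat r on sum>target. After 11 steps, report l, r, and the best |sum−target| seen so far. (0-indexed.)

l=0 r=16: -15+39=24 d=28 *, l++
l=1 r=16: -14+39=25 d=27 *, l++
l=2 r=16: -10+39=29 d=23 *, l++
l=3 r=16: -5+39=34 d=18 *, l++
l=4 r=16: -2+39=37 d=15 *, l++
l=5 r=16: 2+39=41 d=11 *, l++
l=6 r=16: 3+39=42 d=10 *, l++
l=7 r=16: 6+39=45 d=7 *, l++
l=8 r=16: 10+39=49 d=3 *, l++
l=9 r=16: 11+39=50 d=2 *, l++
l=10 r=16: 12+39=51 d=1 *, l++

l=11, r=16, best |Δ|=1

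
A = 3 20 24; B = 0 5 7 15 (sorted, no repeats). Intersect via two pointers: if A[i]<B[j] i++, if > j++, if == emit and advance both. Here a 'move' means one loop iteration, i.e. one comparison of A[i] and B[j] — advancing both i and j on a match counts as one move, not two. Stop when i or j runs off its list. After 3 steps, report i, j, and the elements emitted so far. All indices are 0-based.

i=1, j=2, emitted=[]

[i=0,j=0] 3>0 → j++
[i=0,j=1] 3<5 → i++
[i=1,j=1] 20>5 → j++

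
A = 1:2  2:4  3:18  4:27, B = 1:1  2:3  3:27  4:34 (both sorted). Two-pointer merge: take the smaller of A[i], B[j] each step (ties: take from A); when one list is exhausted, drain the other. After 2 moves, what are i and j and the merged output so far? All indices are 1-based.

i=1 j=1: A[i]=2>B[j]=1 take 1, j++
i=1 j=2: A[i]=2<=B[j]=3 take 2, i++

i=2, j=2, merged so far=[1, 2]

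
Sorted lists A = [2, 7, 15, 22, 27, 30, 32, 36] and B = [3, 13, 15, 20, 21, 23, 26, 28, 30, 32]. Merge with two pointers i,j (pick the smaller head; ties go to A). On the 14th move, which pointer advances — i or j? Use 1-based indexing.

i

[i=1,j=1] A[i]=2<=B[j]=3 take 2 → i++
[i=2,j=1] A[i]=7>B[j]=3 take 3 → j++
[i=2,j=2] A[i]=7<=B[j]=13 take 7 → i++
[i=3,j=2] A[i]=15>B[j]=13 take 13 → j++
[i=3,j=3] A[i]=15<=B[j]=15 take 15 → i++
[i=4,j=3] A[i]=22>B[j]=15 take 15 → j++
[i=4,j=4] A[i]=22>B[j]=20 take 20 → j++
[i=4,j=5] A[i]=22>B[j]=21 take 21 → j++
[i=4,j=6] A[i]=22<=B[j]=23 take 22 → i++
[i=5,j=6] A[i]=27>B[j]=23 take 23 → j++
[i=5,j=7] A[i]=27>B[j]=26 take 26 → j++
[i=5,j=8] A[i]=27<=B[j]=28 take 27 → i++
[i=6,j=8] A[i]=30>B[j]=28 take 28 → j++
[i=6,j=9] A[i]=30<=B[j]=30 take 30 → i++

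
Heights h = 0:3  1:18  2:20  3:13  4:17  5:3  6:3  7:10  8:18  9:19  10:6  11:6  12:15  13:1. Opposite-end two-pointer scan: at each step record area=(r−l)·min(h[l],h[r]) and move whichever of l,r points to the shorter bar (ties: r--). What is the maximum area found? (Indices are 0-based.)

max area = 165

l=0 r=13: min(3,1)*13=13 best=13 *, r--
l=0 r=12: min(3,15)*12=36 best=36 *, l++
l=1 r=12: min(18,15)*11=165 best=165 *, r--
l=1 r=11: min(18,6)*10=60 best=165, r--
l=1 r=10: min(18,6)*9=54 best=165, r--
l=1 r=9: min(18,19)*8=144 best=165, l++
l=2 r=9: min(20,19)*7=133 best=165, r--
l=2 r=8: min(20,18)*6=108 best=165, r--
l=2 r=7: min(20,10)*5=50 best=165, r--
l=2 r=6: min(20,3)*4=12 best=165, r--
l=2 r=5: min(20,3)*3=9 best=165, r--
l=2 r=4: min(20,17)*2=34 best=165, r--
l=2 r=3: min(20,13)*1=13 best=165, r--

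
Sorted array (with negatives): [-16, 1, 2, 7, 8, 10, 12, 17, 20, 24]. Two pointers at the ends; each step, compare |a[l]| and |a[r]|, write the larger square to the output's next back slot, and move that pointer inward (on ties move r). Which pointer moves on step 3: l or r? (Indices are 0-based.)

l=0 r=9: |-16|<=|24| out[9]=576, r--
l=0 r=8: |-16|<=|20| out[8]=400, r--
l=0 r=7: |-16|<=|17| out[7]=289, r--

r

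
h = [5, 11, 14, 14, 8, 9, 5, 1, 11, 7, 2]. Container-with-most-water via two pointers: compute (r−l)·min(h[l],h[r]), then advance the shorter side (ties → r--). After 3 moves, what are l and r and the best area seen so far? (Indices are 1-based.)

l=1 r=11: min(5,2)*10=20 best=20 *, r--
l=1 r=10: min(5,7)*9=45 best=45 *, l++
l=2 r=10: min(11,7)*8=56 best=56 *, r--

l=2, r=9, best area=56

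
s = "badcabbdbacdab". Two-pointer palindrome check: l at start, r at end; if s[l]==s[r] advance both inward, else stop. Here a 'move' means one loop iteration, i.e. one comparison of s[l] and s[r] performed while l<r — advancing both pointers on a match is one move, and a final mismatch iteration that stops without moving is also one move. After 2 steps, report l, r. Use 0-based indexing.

l=2, r=11

l=0 r=13: 'b'=='b', l++,r--
l=1 r=12: 'a'=='a', l++,r--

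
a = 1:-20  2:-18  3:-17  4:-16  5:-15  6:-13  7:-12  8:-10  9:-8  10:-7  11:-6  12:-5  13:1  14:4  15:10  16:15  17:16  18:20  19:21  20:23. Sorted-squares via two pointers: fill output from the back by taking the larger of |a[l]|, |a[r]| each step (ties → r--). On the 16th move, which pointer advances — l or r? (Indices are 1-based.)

l

l=1 r=20: |-20|<=|23| out[20]=529, r--
l=1 r=19: |-20|<=|21| out[19]=441, r--
l=1 r=18: |-20|<=|20| out[18]=400, r--
l=1 r=17: |-20|>|16| out[17]=400, l++
l=2 r=17: |-18|>|16| out[16]=324, l++
l=3 r=17: |-17|>|16| out[15]=289, l++
l=4 r=17: |-16|<=|16| out[14]=256, r--
l=4 r=16: |-16|>|15| out[13]=256, l++
l=5 r=16: |-15|<=|15| out[12]=225, r--
l=5 r=15: |-15|>|10| out[11]=225, l++
l=6 r=15: |-13|>|10| out[10]=169, l++
l=7 r=15: |-12|>|10| out[9]=144, l++
l=8 r=15: |-10|<=|10| out[8]=100, r--
l=8 r=14: |-10|>|4| out[7]=100, l++
l=9 r=14: |-8|>|4| out[6]=64, l++
l=10 r=14: |-7|>|4| out[5]=49, l++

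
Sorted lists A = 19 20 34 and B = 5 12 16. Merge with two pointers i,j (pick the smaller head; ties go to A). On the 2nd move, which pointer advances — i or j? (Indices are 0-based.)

j

[i=0,j=0] A[i]=19>B[j]=5 take 5 → j++
[i=0,j=1] A[i]=19>B[j]=12 take 12 → j++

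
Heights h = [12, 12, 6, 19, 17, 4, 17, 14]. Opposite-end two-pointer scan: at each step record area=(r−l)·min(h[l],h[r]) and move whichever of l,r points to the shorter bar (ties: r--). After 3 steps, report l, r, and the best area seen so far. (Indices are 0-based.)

l=3, r=7, best area=84

l=0 r=7: min(12,14)*7=84 best=84 *, l++
l=1 r=7: min(12,14)*6=72 best=84, l++
l=2 r=7: min(6,14)*5=30 best=84, l++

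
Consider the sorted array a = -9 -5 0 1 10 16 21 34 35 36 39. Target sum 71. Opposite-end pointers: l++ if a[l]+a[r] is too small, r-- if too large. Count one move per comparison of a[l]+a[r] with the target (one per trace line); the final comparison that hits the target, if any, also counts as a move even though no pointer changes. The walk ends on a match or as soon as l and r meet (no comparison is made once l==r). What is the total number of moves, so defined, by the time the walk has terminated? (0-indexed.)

10 moves

l=0 r=10: -9+39=30 <71, l++
l=1 r=10: -5+39=34 <71, l++
l=2 r=10: 0+39=39 <71, l++
l=3 r=10: 1+39=40 <71, l++
l=4 r=10: 10+39=49 <71, l++
l=5 r=10: 16+39=55 <71, l++
l=6 r=10: 21+39=60 <71, l++
l=7 r=10: 34+39=73 >71, r--
l=7 r=9: 34+36=70 <71, l++
l=8 r=9: 35+36=71, found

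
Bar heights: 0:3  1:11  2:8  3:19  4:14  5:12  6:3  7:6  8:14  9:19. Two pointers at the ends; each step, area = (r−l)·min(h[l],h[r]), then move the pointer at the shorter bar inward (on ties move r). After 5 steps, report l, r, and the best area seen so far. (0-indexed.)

[0,9] min(3,19)*9=27 best=27 * → l++
[1,9] min(11,19)*8=88 best=88 * → l++
[2,9] min(8,19)*7=56 best=88 → l++
[3,9] min(19,19)*6=114 best=114 * → r--
[3,8] min(19,14)*5=70 best=114 → r--

l=3, r=7, best area=114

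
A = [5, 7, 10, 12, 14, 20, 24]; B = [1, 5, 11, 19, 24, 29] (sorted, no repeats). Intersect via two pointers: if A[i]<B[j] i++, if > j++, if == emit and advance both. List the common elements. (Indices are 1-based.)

intersection = [5, 24]

[i=1,j=1] 5>1 → j++
[i=1,j=2] 5==5 emit → i++,j++
[i=2,j=3] 7<11 → i++
[i=3,j=3] 10<11 → i++
[i=4,j=3] 12>11 → j++
[i=4,j=4] 12<19 → i++
[i=5,j=4] 14<19 → i++
[i=6,j=4] 20>19 → j++
[i=6,j=5] 20<24 → i++
[i=7,j=5] 24==24 emit → i++,j++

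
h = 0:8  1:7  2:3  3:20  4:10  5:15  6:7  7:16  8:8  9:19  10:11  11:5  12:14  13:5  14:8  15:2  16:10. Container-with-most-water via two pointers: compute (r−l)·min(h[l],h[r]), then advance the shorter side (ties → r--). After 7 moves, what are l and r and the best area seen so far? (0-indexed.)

l=3, r=12, best area=130

l=0 r=16: min(8,10)*16=128 best=128 *, l++
l=1 r=16: min(7,10)*15=105 best=128, l++
l=2 r=16: min(3,10)*14=42 best=128, l++
l=3 r=16: min(20,10)*13=130 best=130 *, r--
l=3 r=15: min(20,2)*12=24 best=130, r--
l=3 r=14: min(20,8)*11=88 best=130, r--
l=3 r=13: min(20,5)*10=50 best=130, r--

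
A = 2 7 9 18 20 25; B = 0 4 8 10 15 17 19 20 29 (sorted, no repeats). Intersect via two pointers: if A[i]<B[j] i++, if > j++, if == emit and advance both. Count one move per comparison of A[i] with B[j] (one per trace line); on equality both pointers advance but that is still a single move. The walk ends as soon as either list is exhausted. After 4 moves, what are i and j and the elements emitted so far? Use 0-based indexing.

[i=0,j=0] 2>0 → j++
[i=0,j=1] 2<4 → i++
[i=1,j=1] 7>4 → j++
[i=1,j=2] 7<8 → i++

i=2, j=2, emitted=[]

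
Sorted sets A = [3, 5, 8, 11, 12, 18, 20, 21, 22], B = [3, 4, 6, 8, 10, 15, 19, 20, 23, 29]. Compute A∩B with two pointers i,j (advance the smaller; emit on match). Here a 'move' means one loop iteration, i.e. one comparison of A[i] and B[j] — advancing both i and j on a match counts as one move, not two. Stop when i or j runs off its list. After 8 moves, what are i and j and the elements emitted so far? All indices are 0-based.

i=5, j=5, emitted=[3, 8]

i=0 j=0: 3==3 emit, i++,j++
i=1 j=1: 5>4, j++
i=1 j=2: 5<6, i++
i=2 j=2: 8>6, j++
i=2 j=3: 8==8 emit, i++,j++
i=3 j=4: 11>10, j++
i=3 j=5: 11<15, i++
i=4 j=5: 12<15, i++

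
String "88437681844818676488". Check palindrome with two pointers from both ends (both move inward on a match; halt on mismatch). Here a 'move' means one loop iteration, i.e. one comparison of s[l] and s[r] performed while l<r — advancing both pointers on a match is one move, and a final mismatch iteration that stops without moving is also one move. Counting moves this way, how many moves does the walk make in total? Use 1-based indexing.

l=1 r=20: '8'=='8', l++,r--
l=2 r=19: '8'=='8', l++,r--
l=3 r=18: '4'=='4', l++,r--
l=4 r=17: '3'!='6', stop

4 moves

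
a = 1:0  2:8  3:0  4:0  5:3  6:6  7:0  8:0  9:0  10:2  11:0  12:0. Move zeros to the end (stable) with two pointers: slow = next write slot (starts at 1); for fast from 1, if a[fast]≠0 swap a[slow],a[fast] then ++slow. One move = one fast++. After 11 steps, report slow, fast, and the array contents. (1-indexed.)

slow=1 fast=1: a[fast]=0, fast++
slow=1 fast=2: a[fast]=8≠0 swap→a[1]=8, slow++,fast++
slow=2 fast=3: a[fast]=0, fast++
slow=2 fast=4: a[fast]=0, fast++
slow=2 fast=5: a[fast]=3≠0 swap→a[2]=3, slow++,fast++
slow=3 fast=6: a[fast]=6≠0 swap→a[3]=6, slow++,fast++
slow=4 fast=7: a[fast]=0, fast++
slow=4 fast=8: a[fast]=0, fast++
slow=4 fast=9: a[fast]=0, fast++
slow=4 fast=10: a[fast]=2≠0 swap→a[4]=2, slow++,fast++
slow=5 fast=11: a[fast]=0, fast++

slow=5, fast=12, a=[8, 3, 6, 2, 0, 0, 0, 0, 0, 0, 0, 0]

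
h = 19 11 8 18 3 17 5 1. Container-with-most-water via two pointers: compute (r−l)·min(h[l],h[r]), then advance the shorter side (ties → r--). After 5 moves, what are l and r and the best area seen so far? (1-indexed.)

l=1, r=3, best area=85

[1,8] min(19,1)*7=7 best=7 * → r--
[1,7] min(19,5)*6=30 best=30 * → r--
[1,6] min(19,17)*5=85 best=85 * → r--
[1,5] min(19,3)*4=12 best=85 → r--
[1,4] min(19,18)*3=54 best=85 → r--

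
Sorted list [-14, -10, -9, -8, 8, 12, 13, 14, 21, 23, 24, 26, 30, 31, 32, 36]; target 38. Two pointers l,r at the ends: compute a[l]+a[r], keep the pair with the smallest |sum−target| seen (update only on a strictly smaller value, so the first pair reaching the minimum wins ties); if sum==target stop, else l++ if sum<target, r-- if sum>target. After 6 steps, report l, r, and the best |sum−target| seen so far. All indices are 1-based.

l=5, r=14, best |Δ|=2

[1,16] -14+36=22 d=16 * → l++
[2,16] -10+36=26 d=12 * → l++
[3,16] -9+36=27 d=11 * → l++
[4,16] -8+36=28 d=10 * → l++
[5,16] 8+36=44 d=6 * → r--
[5,15] 8+32=40 d=2 * → r--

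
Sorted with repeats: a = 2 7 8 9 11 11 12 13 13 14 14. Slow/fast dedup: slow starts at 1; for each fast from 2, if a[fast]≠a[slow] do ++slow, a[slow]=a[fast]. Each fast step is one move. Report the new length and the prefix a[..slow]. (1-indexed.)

(s=1,f=2) a[fast]=7≠a[slow]=2 write a[2]=7 → slow++,fast++
(s=2,f=3) a[fast]=8≠a[slow]=7 write a[3]=8 → slow++,fast++
(s=3,f=4) a[fast]=9≠a[slow]=8 write a[4]=9 → slow++,fast++
(s=4,f=5) a[fast]=11≠a[slow]=9 write a[5]=11 → slow++,fast++
(s=5,f=6) a[fast]=11=a[slow] dup → fast++
(s=5,f=7) a[fast]=12≠a[slow]=11 write a[6]=12 → slow++,fast++
(s=6,f=8) a[fast]=13≠a[slow]=12 write a[7]=13 → slow++,fast++
(s=7,f=9) a[fast]=13=a[slow] dup → fast++
(s=7,f=10) a[fast]=14≠a[slow]=13 write a[8]=14 → slow++,fast++
(s=8,f=11) a[fast]=14=a[slow] dup → fast++

length 8; prefix = [2, 7, 8, 9, 11, 12, 13, 14]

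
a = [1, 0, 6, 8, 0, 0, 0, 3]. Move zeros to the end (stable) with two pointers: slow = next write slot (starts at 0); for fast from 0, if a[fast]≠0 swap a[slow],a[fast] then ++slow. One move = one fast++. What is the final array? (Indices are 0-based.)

[1, 6, 8, 3, 0, 0, 0, 0]

(s=0,f=0) a[fast]=1≠0 swap→a[0]=1 → slow++,fast++
(s=1,f=1) a[fast]=0 → fast++
(s=1,f=2) a[fast]=6≠0 swap→a[1]=6 → slow++,fast++
(s=2,f=3) a[fast]=8≠0 swap→a[2]=8 → slow++,fast++
(s=3,f=4) a[fast]=0 → fast++
(s=3,f=5) a[fast]=0 → fast++
(s=3,f=6) a[fast]=0 → fast++
(s=3,f=7) a[fast]=3≠0 swap→a[3]=3 → slow++,fast++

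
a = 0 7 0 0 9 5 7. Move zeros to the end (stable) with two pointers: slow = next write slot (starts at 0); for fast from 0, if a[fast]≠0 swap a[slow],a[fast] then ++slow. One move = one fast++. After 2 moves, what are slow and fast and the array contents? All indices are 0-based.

slow=1, fast=2, a=[7, 0, 0, 0, 9, 5, 7]

slow=0 fast=0: a[fast]=0, fast++
slow=0 fast=1: a[fast]=7≠0 swap→a[0]=7, slow++,fast++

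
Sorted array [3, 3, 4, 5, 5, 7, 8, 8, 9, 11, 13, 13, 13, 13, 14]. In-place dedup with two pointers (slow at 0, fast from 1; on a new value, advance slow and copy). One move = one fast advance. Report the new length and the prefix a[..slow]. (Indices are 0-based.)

length 9; prefix = [3, 4, 5, 7, 8, 9, 11, 13, 14]

slow=0 fast=1: a[fast]=3=a[slow] dup, fast++
slow=0 fast=2: a[fast]=4≠a[slow]=3 write a[1]=4, slow++,fast++
slow=1 fast=3: a[fast]=5≠a[slow]=4 write a[2]=5, slow++,fast++
slow=2 fast=4: a[fast]=5=a[slow] dup, fast++
slow=2 fast=5: a[fast]=7≠a[slow]=5 write a[3]=7, slow++,fast++
slow=3 fast=6: a[fast]=8≠a[slow]=7 write a[4]=8, slow++,fast++
slow=4 fast=7: a[fast]=8=a[slow] dup, fast++
slow=4 fast=8: a[fast]=9≠a[slow]=8 write a[5]=9, slow++,fast++
slow=5 fast=9: a[fast]=11≠a[slow]=9 write a[6]=11, slow++,fast++
slow=6 fast=10: a[fast]=13≠a[slow]=11 write a[7]=13, slow++,fast++
slow=7 fast=11: a[fast]=13=a[slow] dup, fast++
slow=7 fast=12: a[fast]=13=a[slow] dup, fast++
slow=7 fast=13: a[fast]=13=a[slow] dup, fast++
slow=7 fast=14: a[fast]=14≠a[slow]=13 write a[8]=14, slow++,fast++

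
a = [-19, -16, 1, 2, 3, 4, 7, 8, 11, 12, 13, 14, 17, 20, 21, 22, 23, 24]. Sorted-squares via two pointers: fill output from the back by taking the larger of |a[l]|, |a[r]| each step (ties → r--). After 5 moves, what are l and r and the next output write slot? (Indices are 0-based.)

[0,17] |-19|<=|24| out[17]=576 → r--
[0,16] |-19|<=|23| out[16]=529 → r--
[0,15] |-19|<=|22| out[15]=484 → r--
[0,14] |-19|<=|21| out[14]=441 → r--
[0,13] |-19|<=|20| out[13]=400 → r--

l=0, r=12, next write slot=12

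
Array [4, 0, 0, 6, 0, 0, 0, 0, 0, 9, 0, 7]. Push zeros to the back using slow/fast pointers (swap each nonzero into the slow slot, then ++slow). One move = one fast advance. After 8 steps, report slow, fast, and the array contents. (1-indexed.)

(s=1,f=1) a[fast]=4≠0 swap→a[1]=4 → slow++,fast++
(s=2,f=2) a[fast]=0 → fast++
(s=2,f=3) a[fast]=0 → fast++
(s=2,f=4) a[fast]=6≠0 swap→a[2]=6 → slow++,fast++
(s=3,f=5) a[fast]=0 → fast++
(s=3,f=6) a[fast]=0 → fast++
(s=3,f=7) a[fast]=0 → fast++
(s=3,f=8) a[fast]=0 → fast++

slow=3, fast=9, a=[4, 6, 0, 0, 0, 0, 0, 0, 0, 9, 0, 7]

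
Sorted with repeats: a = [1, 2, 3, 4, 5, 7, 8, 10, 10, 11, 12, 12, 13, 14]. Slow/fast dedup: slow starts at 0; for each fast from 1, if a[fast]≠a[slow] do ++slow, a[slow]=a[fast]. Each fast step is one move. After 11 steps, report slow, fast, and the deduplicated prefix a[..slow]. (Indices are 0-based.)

slow=9, fast=12, prefix=[1, 2, 3, 4, 5, 7, 8, 10, 11, 12]

(s=0,f=1) a[fast]=2≠a[slow]=1 write a[1]=2 → slow++,fast++
(s=1,f=2) a[fast]=3≠a[slow]=2 write a[2]=3 → slow++,fast++
(s=2,f=3) a[fast]=4≠a[slow]=3 write a[3]=4 → slow++,fast++
(s=3,f=4) a[fast]=5≠a[slow]=4 write a[4]=5 → slow++,fast++
(s=4,f=5) a[fast]=7≠a[slow]=5 write a[5]=7 → slow++,fast++
(s=5,f=6) a[fast]=8≠a[slow]=7 write a[6]=8 → slow++,fast++
(s=6,f=7) a[fast]=10≠a[slow]=8 write a[7]=10 → slow++,fast++
(s=7,f=8) a[fast]=10=a[slow] dup → fast++
(s=7,f=9) a[fast]=11≠a[slow]=10 write a[8]=11 → slow++,fast++
(s=8,f=10) a[fast]=12≠a[slow]=11 write a[9]=12 → slow++,fast++
(s=9,f=11) a[fast]=12=a[slow] dup → fast++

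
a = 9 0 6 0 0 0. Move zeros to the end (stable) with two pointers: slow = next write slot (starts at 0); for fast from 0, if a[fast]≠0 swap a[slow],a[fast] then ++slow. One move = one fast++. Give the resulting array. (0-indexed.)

[9, 6, 0, 0, 0, 0]

slow=0 fast=0: a[fast]=9≠0 swap→a[0]=9, slow++,fast++
slow=1 fast=1: a[fast]=0, fast++
slow=1 fast=2: a[fast]=6≠0 swap→a[1]=6, slow++,fast++
slow=2 fast=3: a[fast]=0, fast++
slow=2 fast=4: a[fast]=0, fast++
slow=2 fast=5: a[fast]=0, fast++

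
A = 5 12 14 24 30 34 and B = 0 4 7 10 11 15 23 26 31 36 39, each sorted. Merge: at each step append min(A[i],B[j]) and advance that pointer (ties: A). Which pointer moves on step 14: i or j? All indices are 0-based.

j

[i=0,j=0] A[i]=5>B[j]=0 take 0 → j++
[i=0,j=1] A[i]=5>B[j]=4 take 4 → j++
[i=0,j=2] A[i]=5<=B[j]=7 take 5 → i++
[i=1,j=2] A[i]=12>B[j]=7 take 7 → j++
[i=1,j=3] A[i]=12>B[j]=10 take 10 → j++
[i=1,j=4] A[i]=12>B[j]=11 take 11 → j++
[i=1,j=5] A[i]=12<=B[j]=15 take 12 → i++
[i=2,j=5] A[i]=14<=B[j]=15 take 14 → i++
[i=3,j=5] A[i]=24>B[j]=15 take 15 → j++
[i=3,j=6] A[i]=24>B[j]=23 take 23 → j++
[i=3,j=7] A[i]=24<=B[j]=26 take 24 → i++
[i=4,j=7] A[i]=30>B[j]=26 take 26 → j++
[i=4,j=8] A[i]=30<=B[j]=31 take 30 → i++
[i=5,j=8] A[i]=34>B[j]=31 take 31 → j++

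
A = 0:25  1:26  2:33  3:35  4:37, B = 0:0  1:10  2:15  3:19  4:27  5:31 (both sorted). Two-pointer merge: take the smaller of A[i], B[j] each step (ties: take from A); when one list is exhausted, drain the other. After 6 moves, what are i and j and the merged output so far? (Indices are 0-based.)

[i=0,j=0] A[i]=25>B[j]=0 take 0 → j++
[i=0,j=1] A[i]=25>B[j]=10 take 10 → j++
[i=0,j=2] A[i]=25>B[j]=15 take 15 → j++
[i=0,j=3] A[i]=25>B[j]=19 take 19 → j++
[i=0,j=4] A[i]=25<=B[j]=27 take 25 → i++
[i=1,j=4] A[i]=26<=B[j]=27 take 26 → i++

i=2, j=4, merged so far=[0, 10, 15, 19, 25, 26]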